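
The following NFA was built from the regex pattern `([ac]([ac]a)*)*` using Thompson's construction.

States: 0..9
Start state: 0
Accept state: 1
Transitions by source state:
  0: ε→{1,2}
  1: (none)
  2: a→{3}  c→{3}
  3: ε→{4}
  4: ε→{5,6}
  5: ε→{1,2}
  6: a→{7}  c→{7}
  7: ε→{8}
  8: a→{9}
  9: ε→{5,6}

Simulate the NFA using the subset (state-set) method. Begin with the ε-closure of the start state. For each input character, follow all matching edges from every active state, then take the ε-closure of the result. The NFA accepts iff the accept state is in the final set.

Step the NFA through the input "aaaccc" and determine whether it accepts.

Answer: ACCEPT

Trace:
start: ε-closure({0}) = {0,1,2}
'a' @ 1: {1,2,3,4,5,6}  ✓accept
'a' @ 2: {1,2,3,4,5,6,7,8}  ✓accept
'a' @ 3: {1,2,3,4,5,6,7,8,9}  ✓accept
'c' @ 4: {1,2,3,4,5,6,7,8}  ✓accept
'c' @ 5: {1,2,3,4,5,6,7,8}  ✓accept
'c' @ 6: {1,2,3,4,5,6,7,8}  ✓accept
end set {1,2,3,4,5,6,7,8} — state 1 in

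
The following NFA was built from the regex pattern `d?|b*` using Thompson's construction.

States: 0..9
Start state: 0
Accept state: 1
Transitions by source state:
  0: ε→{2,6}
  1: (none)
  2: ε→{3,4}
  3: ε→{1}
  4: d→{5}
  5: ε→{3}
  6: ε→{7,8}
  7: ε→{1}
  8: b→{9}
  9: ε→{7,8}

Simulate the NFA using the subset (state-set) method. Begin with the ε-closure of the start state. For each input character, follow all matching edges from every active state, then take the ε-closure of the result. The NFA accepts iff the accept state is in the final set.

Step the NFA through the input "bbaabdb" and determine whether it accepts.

Answer: REJECT

Trace:
S₀ = ε-closure({0}) = {0,1,2,3,4,6,7,8}
'b' @ 1: {1,7,8,9}  ✓accept
'b' @ 2: {1,7,8,9}  ✓accept
'a' @ 3: {}  — no active states
rest 'abdb' ignored (set empty)
final: {}; accept 1 not in set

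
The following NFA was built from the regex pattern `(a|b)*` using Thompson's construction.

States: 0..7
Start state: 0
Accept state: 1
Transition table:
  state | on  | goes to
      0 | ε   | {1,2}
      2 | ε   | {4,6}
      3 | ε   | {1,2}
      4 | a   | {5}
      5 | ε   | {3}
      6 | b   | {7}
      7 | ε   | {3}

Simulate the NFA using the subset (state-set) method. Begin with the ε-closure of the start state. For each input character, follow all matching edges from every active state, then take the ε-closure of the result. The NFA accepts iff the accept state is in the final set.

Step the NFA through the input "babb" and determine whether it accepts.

S₀ = ε-closure({0}) = {0,1,2,4,6}
'b' @ 1: {1,2,3,4,6,7}  ✓accept
'a' @ 2: {1,2,3,4,5,6}  ✓accept
'b' @ 3: {1,2,3,4,6,7}  ✓accept
'b' @ 4: {1,2,3,4,6,7}  ✓accept
after full input: {1,2,3,4,6,7}  (accept=1 in)

Answer: ACCEPT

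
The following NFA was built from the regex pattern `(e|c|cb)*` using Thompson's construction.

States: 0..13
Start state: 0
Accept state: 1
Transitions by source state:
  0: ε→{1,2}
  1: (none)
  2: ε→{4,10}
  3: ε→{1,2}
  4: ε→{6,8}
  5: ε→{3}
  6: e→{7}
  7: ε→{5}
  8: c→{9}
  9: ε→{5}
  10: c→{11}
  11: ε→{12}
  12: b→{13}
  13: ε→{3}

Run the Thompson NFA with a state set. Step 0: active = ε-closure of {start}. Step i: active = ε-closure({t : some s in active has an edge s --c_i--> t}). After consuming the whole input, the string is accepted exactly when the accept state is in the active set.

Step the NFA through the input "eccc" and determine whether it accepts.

Answer: ACCEPT

Derivation:
S₀ = ε-closure({0}) = {0,1,2,4,6,8,10}
'e' @ 1: {1,2,3,4,5,6,7,8,10}  ✓accept
'c' @ 2: {1,2,3,4,5,6,8,9,10,11,12}  ✓accept
'c' @ 3: {1,2,3,4,5,6,8,9,10,11,12}  ✓accept
'c' @ 4: {1,2,3,4,5,6,8,9,10,11,12}  ✓accept
final: {1,2,3,4,5,6,8,9,10,11,12}; accept 1 in set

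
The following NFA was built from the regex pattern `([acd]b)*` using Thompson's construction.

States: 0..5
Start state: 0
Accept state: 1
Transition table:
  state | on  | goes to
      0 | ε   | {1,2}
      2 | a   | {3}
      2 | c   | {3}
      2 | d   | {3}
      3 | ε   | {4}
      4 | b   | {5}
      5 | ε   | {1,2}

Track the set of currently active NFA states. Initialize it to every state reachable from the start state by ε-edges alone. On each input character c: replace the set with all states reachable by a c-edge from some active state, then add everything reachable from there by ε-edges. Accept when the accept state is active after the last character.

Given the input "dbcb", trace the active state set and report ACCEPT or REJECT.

Answer: ACCEPT

Trace:
S₀ = ε-closure({0}) = {0,1,2}
'd' @ 1: {3,4}
'b' @ 2: {1,2,5}  ✓accept
'c' @ 3: {3,4}
'b' @ 4: {1,2,5}  ✓accept
after full input: {1,2,5}  (accept=1 in)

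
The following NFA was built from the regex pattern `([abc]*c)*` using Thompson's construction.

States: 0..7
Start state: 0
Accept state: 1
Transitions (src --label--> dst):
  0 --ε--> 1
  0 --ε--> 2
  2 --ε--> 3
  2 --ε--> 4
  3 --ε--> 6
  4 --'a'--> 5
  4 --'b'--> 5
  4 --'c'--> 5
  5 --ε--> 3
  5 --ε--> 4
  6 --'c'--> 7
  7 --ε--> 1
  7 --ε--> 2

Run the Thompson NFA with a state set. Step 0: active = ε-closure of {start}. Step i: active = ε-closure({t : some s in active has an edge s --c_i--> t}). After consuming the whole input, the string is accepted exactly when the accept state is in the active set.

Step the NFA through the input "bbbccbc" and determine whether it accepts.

Answer: ACCEPT

Trace:
S₀ = ε-closure({0}) = {0,1,2,3,4,6}
'b' @ 1: {3,4,5,6}
'b' @ 2: {3,4,5,6}
'b' @ 3: {3,4,5,6}
'c' @ 4: {1,2,3,4,5,6,7}  (accept∈set)
'c' @ 5: {1,2,3,4,5,6,7}  (accept∈set)
'b' @ 6: {3,4,5,6}
'c' @ 7: {1,2,3,4,5,6,7}  (accept∈set)
end set {1,2,3,4,5,6,7} — state 1 in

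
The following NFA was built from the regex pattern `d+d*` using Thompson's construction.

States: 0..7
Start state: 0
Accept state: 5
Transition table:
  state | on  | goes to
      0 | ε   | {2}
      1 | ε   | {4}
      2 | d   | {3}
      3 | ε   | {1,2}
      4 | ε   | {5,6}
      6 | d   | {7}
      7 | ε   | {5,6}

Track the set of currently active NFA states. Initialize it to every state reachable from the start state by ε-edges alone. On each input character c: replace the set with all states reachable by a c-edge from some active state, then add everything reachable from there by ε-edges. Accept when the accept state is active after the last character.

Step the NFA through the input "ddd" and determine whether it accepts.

S₀ = ε-closure({0}) = {0,2}
'd' @ 1: {1,2,3,4,5,6}  [accepting]
'd' @ 2: {1,2,3,4,5,6,7}  [accepting]
'd' @ 3: {1,2,3,4,5,6,7}  [accepting]
final: {1,2,3,4,5,6,7}; accept 5 in set

Answer: ACCEPT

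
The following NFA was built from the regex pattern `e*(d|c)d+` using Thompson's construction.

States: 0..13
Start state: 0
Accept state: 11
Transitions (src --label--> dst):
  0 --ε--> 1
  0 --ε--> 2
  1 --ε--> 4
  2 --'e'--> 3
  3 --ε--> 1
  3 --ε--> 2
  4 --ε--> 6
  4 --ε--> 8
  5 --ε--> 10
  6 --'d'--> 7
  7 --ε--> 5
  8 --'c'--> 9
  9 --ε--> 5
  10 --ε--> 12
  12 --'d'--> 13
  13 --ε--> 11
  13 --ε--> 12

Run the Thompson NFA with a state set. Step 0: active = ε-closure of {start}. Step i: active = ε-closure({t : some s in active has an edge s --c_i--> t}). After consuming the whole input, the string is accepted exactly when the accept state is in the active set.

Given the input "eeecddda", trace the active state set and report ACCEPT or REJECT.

initial (ε-close {0}): {0,1,2,4,6,8}
'e' @ 1: {1,2,3,4,6,8}
'e' @ 2: {1,2,3,4,6,8}
'e' @ 3: {1,2,3,4,6,8}
'c' @ 4: {5,9,10,12}
'd' @ 5: {11,12,13}  [accepting]
'd' @ 6: {11,12,13}  [accepting]
'd' @ 7: {11,12,13}  [accepting]
'a' @ 8: {}  — state set empty
end set {} — state 11 not in

Answer: REJECT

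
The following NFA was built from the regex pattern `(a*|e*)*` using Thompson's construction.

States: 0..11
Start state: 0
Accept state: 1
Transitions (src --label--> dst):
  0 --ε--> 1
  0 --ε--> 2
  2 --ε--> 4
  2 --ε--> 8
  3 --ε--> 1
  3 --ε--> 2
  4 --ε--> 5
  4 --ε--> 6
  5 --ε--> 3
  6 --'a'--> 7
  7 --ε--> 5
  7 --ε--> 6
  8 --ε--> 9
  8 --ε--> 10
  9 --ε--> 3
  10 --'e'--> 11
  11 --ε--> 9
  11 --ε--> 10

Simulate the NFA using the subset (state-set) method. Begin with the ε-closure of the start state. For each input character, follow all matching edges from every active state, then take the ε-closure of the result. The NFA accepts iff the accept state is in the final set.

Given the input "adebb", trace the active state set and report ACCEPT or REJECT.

initial (ε-close {0}): {0,1,2,3,4,5,6,8,9,10}
'a' @ 1: {1,2,3,4,5,6,7,8,9,10}  (accept∈set)
'd' @ 2: {}  — state set empty
rest 'ebb' ignored (set empty)
final: {}; accept 1 not in set

Answer: REJECT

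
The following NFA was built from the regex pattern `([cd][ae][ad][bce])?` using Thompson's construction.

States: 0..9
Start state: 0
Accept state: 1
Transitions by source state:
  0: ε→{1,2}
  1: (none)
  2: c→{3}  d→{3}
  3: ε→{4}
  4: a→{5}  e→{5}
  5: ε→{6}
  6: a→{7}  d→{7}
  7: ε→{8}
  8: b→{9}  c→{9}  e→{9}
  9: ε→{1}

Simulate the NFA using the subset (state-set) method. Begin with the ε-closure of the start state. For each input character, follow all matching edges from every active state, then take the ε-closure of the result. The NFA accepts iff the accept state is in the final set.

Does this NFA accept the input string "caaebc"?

Answer: REJECT

Trace:
start: ε-closure({0}) = {0,1,2}
'c' @ 1: {3,4}
'a' @ 2: {5,6}
'a' @ 3: {7,8}
'e' @ 4: {1,9}  (accept∈set)
'b' @ 5: {}  — state set empty
rest 'c' ignored (set empty)
final: {}; accept 1 not in set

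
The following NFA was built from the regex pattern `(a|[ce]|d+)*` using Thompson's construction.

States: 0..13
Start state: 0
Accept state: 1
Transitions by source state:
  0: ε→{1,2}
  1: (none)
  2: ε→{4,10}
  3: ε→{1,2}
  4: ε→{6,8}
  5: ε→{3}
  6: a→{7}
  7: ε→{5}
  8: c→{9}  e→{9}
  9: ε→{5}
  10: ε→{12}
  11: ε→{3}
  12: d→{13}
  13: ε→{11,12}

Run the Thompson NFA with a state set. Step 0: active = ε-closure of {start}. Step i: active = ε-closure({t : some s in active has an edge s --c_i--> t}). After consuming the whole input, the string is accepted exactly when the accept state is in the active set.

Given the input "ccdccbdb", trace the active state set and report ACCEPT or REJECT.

start: ε-closure({0}) = {0,1,2,4,6,8,10,12}
'c' @ 1: {1,2,3,4,5,6,8,9,10,12}  [accepting]
'c' @ 2: {1,2,3,4,5,6,8,9,10,12}  [accepting]
'd' @ 3: {1,2,3,4,6,8,10,11,12,13}  [accepting]
'c' @ 4: {1,2,3,4,5,6,8,9,10,12}  [accepting]
'c' @ 5: {1,2,3,4,5,6,8,9,10,12}  [accepting]
'b' @ 6: {}  — dead — no transitions
rest 'db' ignored (set empty)
end set {} — state 1 not in

Answer: REJECT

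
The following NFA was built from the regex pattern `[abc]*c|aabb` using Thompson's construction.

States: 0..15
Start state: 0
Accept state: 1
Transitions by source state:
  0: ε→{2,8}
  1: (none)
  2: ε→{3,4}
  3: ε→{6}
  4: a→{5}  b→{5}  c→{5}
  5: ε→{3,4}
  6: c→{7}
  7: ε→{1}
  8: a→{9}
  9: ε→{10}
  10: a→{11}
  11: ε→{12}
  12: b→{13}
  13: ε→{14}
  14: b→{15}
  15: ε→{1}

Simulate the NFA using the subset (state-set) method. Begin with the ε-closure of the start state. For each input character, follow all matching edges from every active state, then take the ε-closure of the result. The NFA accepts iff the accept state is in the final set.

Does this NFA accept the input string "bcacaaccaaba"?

start: ε-closure({0}) = {0,2,3,4,6,8}
'b' @ 1: {3,4,5,6}
'c' @ 2: {1,3,4,5,6,7}  [accepting]
'a' @ 3: {3,4,5,6}
'c' @ 4: {1,3,4,5,6,7}  [accepting]
'a' @ 5: {3,4,5,6}
'a' @ 6: {3,4,5,6}
'c' @ 7: {1,3,4,5,6,7}  [accepting]
'c' @ 8: {1,3,4,5,6,7}  [accepting]
'a' @ 9: {3,4,5,6}
'a' @ 10: {3,4,5,6}
'b' @ 11: {3,4,5,6}
'a' @ 12: {3,4,5,6}
after full input: {3,4,5,6}  (accept=1 not in)

Answer: REJECT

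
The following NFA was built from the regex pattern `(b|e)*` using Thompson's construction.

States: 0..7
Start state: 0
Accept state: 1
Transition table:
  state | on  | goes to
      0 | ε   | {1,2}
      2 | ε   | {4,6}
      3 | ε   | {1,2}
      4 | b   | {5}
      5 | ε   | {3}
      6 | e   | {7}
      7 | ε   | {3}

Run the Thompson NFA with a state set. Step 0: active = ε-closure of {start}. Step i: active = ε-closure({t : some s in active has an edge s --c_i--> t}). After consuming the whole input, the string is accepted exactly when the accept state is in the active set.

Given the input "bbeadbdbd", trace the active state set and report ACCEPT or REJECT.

Answer: REJECT

Steps:
S₀ = ε-closure({0}) = {0,1,2,4,6}
'b' @ 1: {1,2,3,4,5,6}  [accepting]
'b' @ 2: {1,2,3,4,5,6}  [accepting]
'e' @ 3: {1,2,3,4,6,7}  [accepting]
'a' @ 4: {}  — no active states
rest 'dbdbd' ignored (set empty)
after full input: {}  (accept=1 not in)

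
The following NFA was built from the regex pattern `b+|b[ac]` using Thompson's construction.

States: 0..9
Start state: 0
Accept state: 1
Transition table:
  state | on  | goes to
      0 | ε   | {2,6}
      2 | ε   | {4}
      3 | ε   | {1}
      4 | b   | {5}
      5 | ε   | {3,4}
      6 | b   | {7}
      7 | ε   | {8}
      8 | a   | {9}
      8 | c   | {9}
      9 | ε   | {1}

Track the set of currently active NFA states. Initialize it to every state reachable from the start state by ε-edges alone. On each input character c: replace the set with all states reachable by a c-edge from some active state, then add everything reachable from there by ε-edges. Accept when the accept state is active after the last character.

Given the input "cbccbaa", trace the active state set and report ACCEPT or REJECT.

Answer: REJECT

Steps:
S₀ = ε-closure({0}) = {0,2,4,6}
'c' @ 1: {}  — state set empty
rest 'bccbaa' ignored (set empty)
final: {}; accept 1 not in set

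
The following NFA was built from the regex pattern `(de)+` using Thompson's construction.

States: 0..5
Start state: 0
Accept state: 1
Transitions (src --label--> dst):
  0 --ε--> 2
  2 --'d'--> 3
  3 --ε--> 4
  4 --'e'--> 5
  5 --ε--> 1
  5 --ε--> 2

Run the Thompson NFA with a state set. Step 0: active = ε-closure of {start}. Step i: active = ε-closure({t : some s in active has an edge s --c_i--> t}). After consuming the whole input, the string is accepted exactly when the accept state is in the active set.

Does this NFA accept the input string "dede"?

Answer: ACCEPT

Derivation:
initial (ε-close {0}): {0,2}
'd' @ 1: {3,4}
'e' @ 2: {1,2,5}  ✓accept
'd' @ 3: {3,4}
'e' @ 4: {1,2,5}  ✓accept
final: {1,2,5}; accept 1 in set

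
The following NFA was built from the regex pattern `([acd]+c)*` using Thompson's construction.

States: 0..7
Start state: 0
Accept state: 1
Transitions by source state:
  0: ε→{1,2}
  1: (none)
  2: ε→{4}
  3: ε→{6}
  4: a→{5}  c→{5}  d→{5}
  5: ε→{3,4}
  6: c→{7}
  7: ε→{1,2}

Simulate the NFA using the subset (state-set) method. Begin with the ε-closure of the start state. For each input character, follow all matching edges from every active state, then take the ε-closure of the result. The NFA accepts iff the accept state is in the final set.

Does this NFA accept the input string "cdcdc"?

S₀ = ε-closure({0}) = {0,1,2,4}
'c' @ 1: {3,4,5,6}
'd' @ 2: {3,4,5,6}
'c' @ 3: {1,2,3,4,5,6,7}  ✓accept
'd' @ 4: {3,4,5,6}
'c' @ 5: {1,2,3,4,5,6,7}  ✓accept
end set {1,2,3,4,5,6,7} — state 1 in

Answer: ACCEPT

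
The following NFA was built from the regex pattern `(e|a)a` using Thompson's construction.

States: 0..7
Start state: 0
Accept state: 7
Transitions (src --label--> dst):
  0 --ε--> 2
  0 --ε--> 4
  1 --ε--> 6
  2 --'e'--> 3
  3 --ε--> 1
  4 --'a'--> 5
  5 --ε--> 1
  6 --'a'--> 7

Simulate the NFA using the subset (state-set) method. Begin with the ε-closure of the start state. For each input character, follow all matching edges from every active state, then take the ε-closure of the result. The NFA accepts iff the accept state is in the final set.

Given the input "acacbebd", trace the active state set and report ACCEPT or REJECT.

initial (ε-close {0}): {0,2,4}
'a' @ 1: {1,5,6}
'c' @ 2: {}  — state set empty
rest 'acbebd' ignored (set empty)
after full input: {}  (accept=7 not in)

Answer: REJECT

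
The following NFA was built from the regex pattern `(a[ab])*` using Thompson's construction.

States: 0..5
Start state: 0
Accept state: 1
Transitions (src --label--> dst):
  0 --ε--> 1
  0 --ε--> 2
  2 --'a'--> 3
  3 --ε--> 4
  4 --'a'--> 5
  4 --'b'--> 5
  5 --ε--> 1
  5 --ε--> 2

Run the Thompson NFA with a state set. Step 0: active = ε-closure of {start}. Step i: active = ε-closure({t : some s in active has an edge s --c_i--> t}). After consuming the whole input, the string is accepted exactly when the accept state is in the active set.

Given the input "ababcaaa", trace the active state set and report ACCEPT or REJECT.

Answer: REJECT

Derivation:
initial (ε-close {0}): {0,1,2}
'a' @ 1: {3,4}
'b' @ 2: {1,2,5}  (accept∈set)
'a' @ 3: {3,4}
'b' @ 4: {1,2,5}  (accept∈set)
'c' @ 5: {}  — state set empty
rest 'aaa' ignored (set empty)
final: {}; accept 1 not in set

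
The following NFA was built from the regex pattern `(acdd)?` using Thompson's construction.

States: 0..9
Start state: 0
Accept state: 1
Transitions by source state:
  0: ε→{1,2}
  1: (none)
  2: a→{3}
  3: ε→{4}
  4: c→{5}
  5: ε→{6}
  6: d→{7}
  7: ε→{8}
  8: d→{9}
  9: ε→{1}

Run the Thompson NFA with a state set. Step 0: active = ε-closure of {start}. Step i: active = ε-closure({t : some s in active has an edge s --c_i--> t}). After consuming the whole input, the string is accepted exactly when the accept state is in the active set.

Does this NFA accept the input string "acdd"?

S₀ = ε-closure({0}) = {0,1,2}
'a' @ 1: {3,4}
'c' @ 2: {5,6}
'd' @ 3: {7,8}
'd' @ 4: {1,9}  ✓accept
final: {1,9}; accept 1 in set

Answer: ACCEPT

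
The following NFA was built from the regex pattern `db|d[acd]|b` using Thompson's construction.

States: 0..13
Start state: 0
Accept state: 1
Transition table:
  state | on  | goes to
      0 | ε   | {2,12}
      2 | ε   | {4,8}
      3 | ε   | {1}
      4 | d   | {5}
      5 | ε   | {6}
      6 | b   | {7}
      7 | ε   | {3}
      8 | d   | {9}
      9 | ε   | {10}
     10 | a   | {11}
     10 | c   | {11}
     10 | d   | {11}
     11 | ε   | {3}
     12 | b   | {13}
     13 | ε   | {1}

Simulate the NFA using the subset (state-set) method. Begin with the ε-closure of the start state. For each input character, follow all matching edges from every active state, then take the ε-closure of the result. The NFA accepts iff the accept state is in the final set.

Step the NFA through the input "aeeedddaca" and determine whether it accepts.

S₀ = ε-closure({0}) = {0,2,4,8,12}
'a' @ 1: {}  — state set empty
rest 'eeedddaca' ignored (set empty)
final: {}; accept 1 not in set

Answer: REJECT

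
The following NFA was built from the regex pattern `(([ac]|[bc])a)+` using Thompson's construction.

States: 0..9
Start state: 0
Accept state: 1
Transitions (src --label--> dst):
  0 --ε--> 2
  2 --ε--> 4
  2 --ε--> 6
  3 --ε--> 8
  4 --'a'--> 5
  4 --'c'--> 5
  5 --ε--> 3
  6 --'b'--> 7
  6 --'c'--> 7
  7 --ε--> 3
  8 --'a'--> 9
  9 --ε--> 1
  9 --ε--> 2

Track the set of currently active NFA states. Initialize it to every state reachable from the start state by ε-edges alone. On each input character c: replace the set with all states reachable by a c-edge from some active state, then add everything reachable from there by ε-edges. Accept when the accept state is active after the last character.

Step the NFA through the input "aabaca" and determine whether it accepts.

Answer: ACCEPT

Derivation:
initial (ε-close {0}): {0,2,4,6}
'a' @ 1: {3,5,8}
'a' @ 2: {1,2,4,6,9}  [accepting]
'b' @ 3: {3,7,8}
'a' @ 4: {1,2,4,6,9}  [accepting]
'c' @ 5: {3,5,7,8}
'a' @ 6: {1,2,4,6,9}  [accepting]
end set {1,2,4,6,9} — state 1 in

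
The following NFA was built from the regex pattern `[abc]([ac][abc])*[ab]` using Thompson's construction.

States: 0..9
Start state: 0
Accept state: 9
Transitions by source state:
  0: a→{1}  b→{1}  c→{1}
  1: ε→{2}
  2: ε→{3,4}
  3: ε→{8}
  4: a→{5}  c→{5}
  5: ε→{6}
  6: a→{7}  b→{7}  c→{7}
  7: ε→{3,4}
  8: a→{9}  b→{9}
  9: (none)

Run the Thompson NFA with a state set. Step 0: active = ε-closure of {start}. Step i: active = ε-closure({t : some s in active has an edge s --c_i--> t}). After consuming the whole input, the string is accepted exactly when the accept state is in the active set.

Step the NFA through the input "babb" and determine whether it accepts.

Answer: ACCEPT

Trace:
start: ε-closure({0}) = {0}
'b' @ 1: {1,2,3,4,8}
'a' @ 2: {5,6,9}  (accept∈set)
'b' @ 3: {3,4,7,8}
'b' @ 4: {9}  (accept∈set)
final: {9}; accept 9 in set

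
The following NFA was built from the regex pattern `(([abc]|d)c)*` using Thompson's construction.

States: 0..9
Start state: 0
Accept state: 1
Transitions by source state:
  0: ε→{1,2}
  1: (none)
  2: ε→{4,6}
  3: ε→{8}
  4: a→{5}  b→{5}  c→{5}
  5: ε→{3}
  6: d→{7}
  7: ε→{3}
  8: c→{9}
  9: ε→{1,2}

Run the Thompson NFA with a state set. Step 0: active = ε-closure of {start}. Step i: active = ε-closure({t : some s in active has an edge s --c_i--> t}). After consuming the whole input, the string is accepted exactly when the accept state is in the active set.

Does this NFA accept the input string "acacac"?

Answer: ACCEPT

Derivation:
S₀ = ε-closure({0}) = {0,1,2,4,6}
'a' @ 1: {3,5,8}
'c' @ 2: {1,2,4,6,9}  (accept∈set)
'a' @ 3: {3,5,8}
'c' @ 4: {1,2,4,6,9}  (accept∈set)
'a' @ 5: {3,5,8}
'c' @ 6: {1,2,4,6,9}  (accept∈set)
final: {1,2,4,6,9}; accept 1 in set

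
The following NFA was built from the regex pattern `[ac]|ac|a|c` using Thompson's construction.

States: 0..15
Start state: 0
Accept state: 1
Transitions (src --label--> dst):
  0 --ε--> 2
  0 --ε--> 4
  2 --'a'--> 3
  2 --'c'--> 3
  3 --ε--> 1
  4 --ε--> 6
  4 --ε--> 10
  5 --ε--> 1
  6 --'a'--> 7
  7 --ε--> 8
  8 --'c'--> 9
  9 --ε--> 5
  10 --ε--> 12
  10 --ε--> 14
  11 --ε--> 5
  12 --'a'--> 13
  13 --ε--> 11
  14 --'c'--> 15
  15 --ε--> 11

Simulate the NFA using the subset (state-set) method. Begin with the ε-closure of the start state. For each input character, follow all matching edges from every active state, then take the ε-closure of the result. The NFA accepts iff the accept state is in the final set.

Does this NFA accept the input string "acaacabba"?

initial (ε-close {0}): {0,2,4,6,10,12,14}
'a' @ 1: {1,3,5,7,8,11,13}  ✓accept
'c' @ 2: {1,5,9}  ✓accept
'a' @ 3: {}  — no active states
rest 'acabba' ignored (set empty)
final: {}; accept 1 not in set

Answer: REJECT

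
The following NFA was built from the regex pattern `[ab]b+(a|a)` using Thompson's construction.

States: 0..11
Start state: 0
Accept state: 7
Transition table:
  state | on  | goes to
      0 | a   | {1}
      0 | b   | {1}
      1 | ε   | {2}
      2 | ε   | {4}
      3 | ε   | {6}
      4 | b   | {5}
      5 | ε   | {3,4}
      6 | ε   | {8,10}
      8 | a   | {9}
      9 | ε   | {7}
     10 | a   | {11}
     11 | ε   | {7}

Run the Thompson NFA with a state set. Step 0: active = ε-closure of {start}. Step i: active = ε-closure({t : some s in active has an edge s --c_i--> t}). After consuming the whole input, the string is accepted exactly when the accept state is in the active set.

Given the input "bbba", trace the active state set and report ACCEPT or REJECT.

Answer: ACCEPT

Derivation:
start: ε-closure({0}) = {0}
'b' @ 1: {1,2,4}
'b' @ 2: {3,4,5,6,8,10}
'b' @ 3: {3,4,5,6,8,10}
'a' @ 4: {7,9,11}  (accept∈set)
end set {7,9,11} — state 7 in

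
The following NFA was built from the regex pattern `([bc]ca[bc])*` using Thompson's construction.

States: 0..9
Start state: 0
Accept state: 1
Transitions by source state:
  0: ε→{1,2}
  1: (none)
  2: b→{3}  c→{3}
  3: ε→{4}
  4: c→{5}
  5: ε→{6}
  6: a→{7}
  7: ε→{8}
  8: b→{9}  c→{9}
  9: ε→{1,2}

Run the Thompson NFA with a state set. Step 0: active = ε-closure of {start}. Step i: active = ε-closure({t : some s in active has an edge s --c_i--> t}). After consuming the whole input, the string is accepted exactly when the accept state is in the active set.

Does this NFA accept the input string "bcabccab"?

Answer: ACCEPT

Derivation:
initial (ε-close {0}): {0,1,2}
'b' @ 1: {3,4}
'c' @ 2: {5,6}
'a' @ 3: {7,8}
'b' @ 4: {1,2,9}  (accept∈set)
'c' @ 5: {3,4}
'c' @ 6: {5,6}
'a' @ 7: {7,8}
'b' @ 8: {1,2,9}  (accept∈set)
after full input: {1,2,9}  (accept=1 in)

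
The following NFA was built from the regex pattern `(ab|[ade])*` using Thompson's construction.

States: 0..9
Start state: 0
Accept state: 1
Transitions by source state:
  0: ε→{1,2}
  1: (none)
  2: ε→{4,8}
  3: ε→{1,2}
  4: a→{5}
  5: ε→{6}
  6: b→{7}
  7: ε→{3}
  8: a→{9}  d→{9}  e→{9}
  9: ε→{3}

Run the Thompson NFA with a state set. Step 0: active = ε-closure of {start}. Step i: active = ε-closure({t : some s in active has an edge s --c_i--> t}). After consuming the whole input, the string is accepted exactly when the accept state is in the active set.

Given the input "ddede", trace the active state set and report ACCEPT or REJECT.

S₀ = ε-closure({0}) = {0,1,2,4,8}
'd' @ 1: {1,2,3,4,8,9}  (accept∈set)
'd' @ 2: {1,2,3,4,8,9}  (accept∈set)
'e' @ 3: {1,2,3,4,8,9}  (accept∈set)
'd' @ 4: {1,2,3,4,8,9}  (accept∈set)
'e' @ 5: {1,2,3,4,8,9}  (accept∈set)
end set {1,2,3,4,8,9} — state 1 in

Answer: ACCEPT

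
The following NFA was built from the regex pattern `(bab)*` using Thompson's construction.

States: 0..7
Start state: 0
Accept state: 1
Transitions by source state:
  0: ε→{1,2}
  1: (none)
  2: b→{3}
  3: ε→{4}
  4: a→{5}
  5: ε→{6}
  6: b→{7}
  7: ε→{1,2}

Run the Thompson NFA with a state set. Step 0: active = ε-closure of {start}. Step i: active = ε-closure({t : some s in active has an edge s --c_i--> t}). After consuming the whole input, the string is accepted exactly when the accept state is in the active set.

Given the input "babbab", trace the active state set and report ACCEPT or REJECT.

initial (ε-close {0}): {0,1,2}
'b' @ 1: {3,4}
'a' @ 2: {5,6}
'b' @ 3: {1,2,7}  ✓accept
'b' @ 4: {3,4}
'a' @ 5: {5,6}
'b' @ 6: {1,2,7}  ✓accept
final: {1,2,7}; accept 1 in set

Answer: ACCEPT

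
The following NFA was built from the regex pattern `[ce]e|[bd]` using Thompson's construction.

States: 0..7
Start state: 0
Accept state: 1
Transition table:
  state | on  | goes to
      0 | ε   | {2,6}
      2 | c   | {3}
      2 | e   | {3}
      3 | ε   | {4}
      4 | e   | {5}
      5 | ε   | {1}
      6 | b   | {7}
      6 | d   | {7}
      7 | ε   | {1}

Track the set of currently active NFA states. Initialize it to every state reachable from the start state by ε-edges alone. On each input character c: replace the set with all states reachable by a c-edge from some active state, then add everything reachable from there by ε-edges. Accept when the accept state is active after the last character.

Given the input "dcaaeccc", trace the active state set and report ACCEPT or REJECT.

S₀ = ε-closure({0}) = {0,2,6}
'd' @ 1: {1,7}  ✓accept
'c' @ 2: {}  — dead — no transitions
rest 'aaeccc' ignored (set empty)
after full input: {}  (accept=1 not in)

Answer: REJECT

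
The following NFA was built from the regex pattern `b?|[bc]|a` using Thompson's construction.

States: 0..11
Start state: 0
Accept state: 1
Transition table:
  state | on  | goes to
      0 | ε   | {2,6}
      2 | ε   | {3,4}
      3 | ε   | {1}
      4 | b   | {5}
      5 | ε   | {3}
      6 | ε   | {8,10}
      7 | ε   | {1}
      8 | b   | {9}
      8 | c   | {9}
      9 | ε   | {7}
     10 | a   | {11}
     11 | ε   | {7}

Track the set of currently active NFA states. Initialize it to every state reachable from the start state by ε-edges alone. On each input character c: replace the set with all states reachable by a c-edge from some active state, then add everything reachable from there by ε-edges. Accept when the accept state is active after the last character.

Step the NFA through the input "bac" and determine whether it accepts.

Answer: REJECT

Steps:
S₀ = ε-closure({0}) = {0,1,2,3,4,6,8,10}
'b' @ 1: {1,3,5,7,9}  [accepting]
'a' @ 2: {}  — dead — no transitions
rest 'c' ignored (set empty)
after full input: {}  (accept=1 not in)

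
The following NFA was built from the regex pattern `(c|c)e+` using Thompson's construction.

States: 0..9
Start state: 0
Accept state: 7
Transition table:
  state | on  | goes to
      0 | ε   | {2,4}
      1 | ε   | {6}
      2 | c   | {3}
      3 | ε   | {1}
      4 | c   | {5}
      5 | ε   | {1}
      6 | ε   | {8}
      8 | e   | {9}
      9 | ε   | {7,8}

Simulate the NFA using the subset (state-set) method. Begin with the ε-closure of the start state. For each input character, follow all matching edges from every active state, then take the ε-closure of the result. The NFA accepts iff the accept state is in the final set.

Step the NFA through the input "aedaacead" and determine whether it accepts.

Answer: REJECT

Steps:
start: ε-closure({0}) = {0,2,4}
'a' @ 1: {}  — no active states
rest 'edaacead' ignored (set empty)
end set {} — state 7 not in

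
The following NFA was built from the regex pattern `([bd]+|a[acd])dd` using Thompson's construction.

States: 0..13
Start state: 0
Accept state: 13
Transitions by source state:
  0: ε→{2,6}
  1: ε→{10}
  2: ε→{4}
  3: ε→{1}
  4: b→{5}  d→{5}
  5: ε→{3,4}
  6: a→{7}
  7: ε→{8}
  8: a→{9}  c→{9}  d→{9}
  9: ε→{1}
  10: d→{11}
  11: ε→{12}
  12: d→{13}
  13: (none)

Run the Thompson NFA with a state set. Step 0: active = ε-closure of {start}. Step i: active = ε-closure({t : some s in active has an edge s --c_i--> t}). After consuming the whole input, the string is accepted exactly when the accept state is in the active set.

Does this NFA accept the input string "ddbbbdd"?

S₀ = ε-closure({0}) = {0,2,4,6}
'd' @ 1: {1,3,4,5,10}
'd' @ 2: {1,3,4,5,10,11,12}
'b' @ 3: {1,3,4,5,10}
'b' @ 4: {1,3,4,5,10}
'b' @ 5: {1,3,4,5,10}
'd' @ 6: {1,3,4,5,10,11,12}
'd' @ 7: {1,3,4,5,10,11,12,13}  (accept∈set)
after full input: {1,3,4,5,10,11,12,13}  (accept=13 in)

Answer: ACCEPT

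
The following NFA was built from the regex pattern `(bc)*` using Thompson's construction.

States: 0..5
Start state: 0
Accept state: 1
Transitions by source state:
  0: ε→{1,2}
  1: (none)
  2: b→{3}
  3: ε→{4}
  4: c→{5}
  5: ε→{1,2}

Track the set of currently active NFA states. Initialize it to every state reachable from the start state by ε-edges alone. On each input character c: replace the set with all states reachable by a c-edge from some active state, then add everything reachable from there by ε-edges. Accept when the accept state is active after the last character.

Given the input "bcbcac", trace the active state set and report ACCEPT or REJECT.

initial (ε-close {0}): {0,1,2}
'b' @ 1: {3,4}
'c' @ 2: {1,2,5}  (accept∈set)
'b' @ 3: {3,4}
'c' @ 4: {1,2,5}  (accept∈set)
'a' @ 5: {}  — state set empty
rest 'c' ignored (set empty)
after full input: {}  (accept=1 not in)

Answer: REJECT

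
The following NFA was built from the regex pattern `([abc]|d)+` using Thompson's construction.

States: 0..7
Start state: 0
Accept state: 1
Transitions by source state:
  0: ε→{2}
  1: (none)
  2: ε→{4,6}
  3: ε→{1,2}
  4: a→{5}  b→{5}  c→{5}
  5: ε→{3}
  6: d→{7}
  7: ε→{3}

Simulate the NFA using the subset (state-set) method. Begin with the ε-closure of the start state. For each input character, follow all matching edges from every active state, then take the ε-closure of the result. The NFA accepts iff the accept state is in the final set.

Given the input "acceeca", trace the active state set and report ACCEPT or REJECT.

start: ε-closure({0}) = {0,2,4,6}
'a' @ 1: {1,2,3,4,5,6}  [accepting]
'c' @ 2: {1,2,3,4,5,6}  [accepting]
'c' @ 3: {1,2,3,4,5,6}  [accepting]
'e' @ 4: {}  — state set empty
rest 'eca' ignored (set empty)
end set {} — state 1 not in

Answer: REJECT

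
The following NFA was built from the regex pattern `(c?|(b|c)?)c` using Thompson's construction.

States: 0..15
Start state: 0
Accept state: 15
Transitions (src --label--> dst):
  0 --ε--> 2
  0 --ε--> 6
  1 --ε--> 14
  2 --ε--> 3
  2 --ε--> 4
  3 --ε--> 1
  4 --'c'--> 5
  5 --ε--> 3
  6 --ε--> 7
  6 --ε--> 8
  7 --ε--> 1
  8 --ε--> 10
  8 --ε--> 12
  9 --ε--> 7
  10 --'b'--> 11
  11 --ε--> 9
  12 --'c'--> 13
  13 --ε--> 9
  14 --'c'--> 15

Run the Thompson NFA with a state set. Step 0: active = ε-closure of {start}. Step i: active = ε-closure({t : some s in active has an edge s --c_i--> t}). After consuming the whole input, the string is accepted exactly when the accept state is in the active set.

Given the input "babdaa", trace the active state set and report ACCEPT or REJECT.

Answer: REJECT

Derivation:
start: ε-closure({0}) = {0,1,2,3,4,6,7,8,10,12,14}
'b' @ 1: {1,7,9,11,14}
'a' @ 2: {}  — no active states
rest 'bdaa' ignored (set empty)
after full input: {}  (accept=15 not in)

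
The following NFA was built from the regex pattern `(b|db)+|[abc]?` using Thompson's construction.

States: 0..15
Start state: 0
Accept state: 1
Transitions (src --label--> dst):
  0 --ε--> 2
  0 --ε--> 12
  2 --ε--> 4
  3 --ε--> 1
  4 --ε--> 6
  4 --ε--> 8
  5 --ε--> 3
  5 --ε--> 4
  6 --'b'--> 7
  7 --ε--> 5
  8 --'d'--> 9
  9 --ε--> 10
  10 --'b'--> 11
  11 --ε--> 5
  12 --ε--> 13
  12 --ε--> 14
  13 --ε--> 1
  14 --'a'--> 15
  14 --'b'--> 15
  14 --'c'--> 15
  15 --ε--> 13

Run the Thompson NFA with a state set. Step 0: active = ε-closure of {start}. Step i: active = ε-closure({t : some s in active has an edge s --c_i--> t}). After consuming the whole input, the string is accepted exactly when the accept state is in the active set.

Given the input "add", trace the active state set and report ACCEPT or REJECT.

Answer: REJECT

Derivation:
start: ε-closure({0}) = {0,1,2,4,6,8,12,13,14}
'a' @ 1: {1,13,15}  ✓accept
'd' @ 2: {}  — no active states
rest 'd' ignored (set empty)
after full input: {}  (accept=1 not in)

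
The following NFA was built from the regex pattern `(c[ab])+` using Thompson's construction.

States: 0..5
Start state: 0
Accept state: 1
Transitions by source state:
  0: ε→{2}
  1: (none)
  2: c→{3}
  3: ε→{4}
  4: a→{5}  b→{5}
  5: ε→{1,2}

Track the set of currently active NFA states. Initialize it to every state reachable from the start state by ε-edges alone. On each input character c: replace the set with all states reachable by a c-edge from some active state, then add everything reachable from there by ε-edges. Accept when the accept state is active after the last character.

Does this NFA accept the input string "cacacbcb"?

Answer: ACCEPT

Derivation:
S₀ = ε-closure({0}) = {0,2}
'c' @ 1: {3,4}
'a' @ 2: {1,2,5}  (accept∈set)
'c' @ 3: {3,4}
'a' @ 4: {1,2,5}  (accept∈set)
'c' @ 5: {3,4}
'b' @ 6: {1,2,5}  (accept∈set)
'c' @ 7: {3,4}
'b' @ 8: {1,2,5}  (accept∈set)
final: {1,2,5}; accept 1 in set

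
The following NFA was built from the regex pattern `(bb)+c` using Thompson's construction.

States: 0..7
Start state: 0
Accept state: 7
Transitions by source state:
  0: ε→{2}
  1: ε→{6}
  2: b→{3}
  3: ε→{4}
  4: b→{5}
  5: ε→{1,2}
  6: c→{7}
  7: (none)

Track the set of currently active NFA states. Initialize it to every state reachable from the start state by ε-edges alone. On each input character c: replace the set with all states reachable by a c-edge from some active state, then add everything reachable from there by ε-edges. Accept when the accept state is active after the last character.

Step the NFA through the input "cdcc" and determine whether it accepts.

S₀ = ε-closure({0}) = {0,2}
'c' @ 1: {}  — state set empty
rest 'dcc' ignored (set empty)
end set {} — state 7 not in

Answer: REJECT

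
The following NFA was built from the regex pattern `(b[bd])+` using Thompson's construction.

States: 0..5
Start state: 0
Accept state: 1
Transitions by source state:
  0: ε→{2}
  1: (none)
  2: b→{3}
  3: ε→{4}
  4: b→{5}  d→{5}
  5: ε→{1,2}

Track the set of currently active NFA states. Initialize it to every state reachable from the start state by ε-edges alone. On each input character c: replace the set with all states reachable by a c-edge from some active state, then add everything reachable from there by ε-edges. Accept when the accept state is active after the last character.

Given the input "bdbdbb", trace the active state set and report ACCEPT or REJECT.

Answer: ACCEPT

Steps:
S₀ = ε-closure({0}) = {0,2}
'b' @ 1: {3,4}
'd' @ 2: {1,2,5}  [accepting]
'b' @ 3: {3,4}
'd' @ 4: {1,2,5}  [accepting]
'b' @ 5: {3,4}
'b' @ 6: {1,2,5}  [accepting]
end set {1,2,5} — state 1 in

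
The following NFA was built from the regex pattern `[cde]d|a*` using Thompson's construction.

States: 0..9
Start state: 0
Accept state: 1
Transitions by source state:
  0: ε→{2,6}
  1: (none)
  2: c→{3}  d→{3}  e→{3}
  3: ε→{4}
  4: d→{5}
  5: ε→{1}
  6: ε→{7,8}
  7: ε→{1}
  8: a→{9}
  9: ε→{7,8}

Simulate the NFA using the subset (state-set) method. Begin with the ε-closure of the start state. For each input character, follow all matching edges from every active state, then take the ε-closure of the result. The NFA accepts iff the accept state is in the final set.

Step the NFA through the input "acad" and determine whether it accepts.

Answer: REJECT

Steps:
initial (ε-close {0}): {0,1,2,6,7,8}
'a' @ 1: {1,7,8,9}  ✓accept
'c' @ 2: {}  — dead — no transitions
rest 'ad' ignored (set empty)
after full input: {}  (accept=1 not in)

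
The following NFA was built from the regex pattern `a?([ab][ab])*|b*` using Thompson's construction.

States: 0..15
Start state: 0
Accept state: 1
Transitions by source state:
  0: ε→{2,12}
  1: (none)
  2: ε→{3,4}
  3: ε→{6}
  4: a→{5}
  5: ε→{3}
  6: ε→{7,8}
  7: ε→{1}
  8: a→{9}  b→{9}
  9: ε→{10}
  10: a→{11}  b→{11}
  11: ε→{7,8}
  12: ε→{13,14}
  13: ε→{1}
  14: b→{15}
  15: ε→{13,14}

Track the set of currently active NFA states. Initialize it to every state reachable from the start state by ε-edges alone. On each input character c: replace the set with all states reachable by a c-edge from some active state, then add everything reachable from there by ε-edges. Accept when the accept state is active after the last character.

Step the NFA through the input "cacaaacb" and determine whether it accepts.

Answer: REJECT

Steps:
initial (ε-close {0}): {0,1,2,3,4,6,7,8,12,13,14}
'c' @ 1: {}  — state set empty
rest 'acaaacb' ignored (set empty)
end set {} — state 1 not in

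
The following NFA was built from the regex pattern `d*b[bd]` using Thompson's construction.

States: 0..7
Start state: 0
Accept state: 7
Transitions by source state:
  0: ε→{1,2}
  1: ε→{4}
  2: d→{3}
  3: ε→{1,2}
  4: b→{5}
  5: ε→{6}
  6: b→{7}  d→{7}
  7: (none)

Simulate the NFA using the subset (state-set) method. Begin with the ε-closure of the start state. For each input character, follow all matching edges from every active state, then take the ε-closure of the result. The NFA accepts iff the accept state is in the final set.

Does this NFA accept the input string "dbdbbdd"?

S₀ = ε-closure({0}) = {0,1,2,4}
'd' @ 1: {1,2,3,4}
'b' @ 2: {5,6}
'd' @ 3: {7}  (accept∈set)
'b' @ 4: {}  — dead — no transitions
rest 'bdd' ignored (set empty)
end set {} — state 7 not in

Answer: REJECT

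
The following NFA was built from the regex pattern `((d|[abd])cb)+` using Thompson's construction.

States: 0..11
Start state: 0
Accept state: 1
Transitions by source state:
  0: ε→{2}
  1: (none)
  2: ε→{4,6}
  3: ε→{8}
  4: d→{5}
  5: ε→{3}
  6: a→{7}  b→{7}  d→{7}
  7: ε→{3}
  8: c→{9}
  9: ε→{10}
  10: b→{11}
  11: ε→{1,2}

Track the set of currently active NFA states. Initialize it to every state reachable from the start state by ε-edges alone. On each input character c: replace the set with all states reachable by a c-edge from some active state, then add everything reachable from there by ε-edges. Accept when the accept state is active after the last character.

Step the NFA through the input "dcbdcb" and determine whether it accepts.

Answer: ACCEPT

Derivation:
S₀ = ε-closure({0}) = {0,2,4,6}
'd' @ 1: {3,5,7,8}
'c' @ 2: {9,10}
'b' @ 3: {1,2,4,6,11}  [accepting]
'd' @ 4: {3,5,7,8}
'c' @ 5: {9,10}
'b' @ 6: {1,2,4,6,11}  [accepting]
end set {1,2,4,6,11} — state 1 in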